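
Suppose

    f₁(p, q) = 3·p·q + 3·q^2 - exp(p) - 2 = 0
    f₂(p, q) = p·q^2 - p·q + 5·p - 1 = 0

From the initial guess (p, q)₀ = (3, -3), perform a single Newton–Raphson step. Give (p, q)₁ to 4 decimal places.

At (3, -3): F = (-22.085537, 50.0000).
Jacobian J = [[3·q - exp(p), 3·p + 6·q], [q^2 - q + 5, 2·p·q - p]].
At the point, J = [[-29.085537, -9.0000], [17.0000, -21.0000]] (det J = 763.796275).
Solving J·Δ = −F gives Δ = (-1.1964, 1.4124).
Then the next iterate is (p, q)₁ = (1.8036, -1.5876).

(1.8036, -1.5876)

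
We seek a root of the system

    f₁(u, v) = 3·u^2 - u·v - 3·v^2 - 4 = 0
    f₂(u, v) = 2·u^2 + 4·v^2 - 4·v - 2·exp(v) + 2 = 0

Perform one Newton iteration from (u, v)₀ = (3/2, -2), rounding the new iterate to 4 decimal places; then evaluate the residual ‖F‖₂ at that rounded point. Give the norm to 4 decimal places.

At (3/2, -2): F = (-6.2500, 30.229329).
Jacobian J = [[6·u - v, -u - 6·v], [4·u, 8·v - 2·exp(v) - 4]].
At the point, J = [[11.0000, 10.5000], [6.0000, -20.270671]] (det J = -285.977376).
Solving J·Δ = −F gives Δ = (-0.6669, 1.2939).
Then the next iterate is (u, v)₁ = (0.8331, -0.7061).
Re-evaluating at (0.8331, -0.7061): F = (-2.825313, 7.219689), so ‖F‖₂ = 7.7528.

7.7528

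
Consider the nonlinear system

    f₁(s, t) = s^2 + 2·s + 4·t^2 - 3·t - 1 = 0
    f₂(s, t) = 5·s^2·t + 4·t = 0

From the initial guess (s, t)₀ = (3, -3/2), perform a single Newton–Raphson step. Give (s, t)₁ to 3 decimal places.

(3.866, 0.795)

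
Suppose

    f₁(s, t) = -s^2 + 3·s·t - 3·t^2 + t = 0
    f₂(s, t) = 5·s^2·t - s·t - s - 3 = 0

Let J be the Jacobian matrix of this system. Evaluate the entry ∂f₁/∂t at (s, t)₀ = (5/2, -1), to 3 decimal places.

∂f₁/∂t = 3·s - 6·t + 1.
At (5/2, -1) this is 14.500.

14.500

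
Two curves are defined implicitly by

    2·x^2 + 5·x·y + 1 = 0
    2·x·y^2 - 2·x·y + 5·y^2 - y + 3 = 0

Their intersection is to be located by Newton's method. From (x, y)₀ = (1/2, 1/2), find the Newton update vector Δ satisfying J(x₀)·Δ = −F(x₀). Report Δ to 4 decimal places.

(-0.1169, -0.8896)

At (1/2, 1/2): F = (2.7500, 3.5000).
Jacobian J = [[4·x + 5·y, 5·x], [2·y^2 - 2·y, 4·x·y - 2·x + 10·y - 1]].
At the point, J = [[4.5000, 2.5000], [-0.5000, 4.0000]] (det J = 19.2500).
Solving J·Δ = −F gives Δ = (-0.1169, -0.8896).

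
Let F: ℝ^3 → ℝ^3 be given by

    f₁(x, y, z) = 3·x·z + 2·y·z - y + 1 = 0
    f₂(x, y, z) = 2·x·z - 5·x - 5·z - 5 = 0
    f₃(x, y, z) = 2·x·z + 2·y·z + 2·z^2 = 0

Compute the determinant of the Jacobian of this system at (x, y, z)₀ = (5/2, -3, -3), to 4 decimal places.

J = [[3·z, 2·z - 1, 3·x + 2·y], [2·z - 5, 0, 2·x - 5], [2·z, 2·z, 2·x + 2·y + 4·z]].
At the point, J = [[-9.0000, -7.0000, 1.5000], [-11.0000, 0.0000, 0.0000], [-6.0000, -6.0000, -13.0000]].
det J = 1100.0000.

1100.0000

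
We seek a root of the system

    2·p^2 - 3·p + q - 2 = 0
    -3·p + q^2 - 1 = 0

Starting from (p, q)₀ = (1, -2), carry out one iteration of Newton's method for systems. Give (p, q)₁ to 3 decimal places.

(21.000, -17.000)

At (1, -2): F = (-5.000, 0.000).
Jacobian J = [[4·p - 3, 1], [-3, 2·q]].
At the point, J = [[1.000, 1.000], [-3.000, -4.000]] (det J = -1.000).
Solving J·Δ = −F gives Δ = (20.000, -15.000).
Then the next iterate is (p, q)₁ = (21.000, -17.000).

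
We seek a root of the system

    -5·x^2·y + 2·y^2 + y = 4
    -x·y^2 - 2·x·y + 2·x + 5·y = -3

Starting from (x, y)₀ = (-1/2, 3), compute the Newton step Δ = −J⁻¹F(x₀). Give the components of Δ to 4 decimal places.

(0.5860, -1.8758)

At (-1/2, 3): F = (13.2500, 24.5000).
Jacobian J = [[-10·x·y, -5·x^2 + 4·y + 1], [-y^2 - 2·y + 2, -2·x·y - 2·x + 5]].
At the point, J = [[15.0000, 11.7500], [-13.0000, 9.0000]] (det J = 287.7500).
Solving J·Δ = −F gives Δ = (0.5860, -1.8758).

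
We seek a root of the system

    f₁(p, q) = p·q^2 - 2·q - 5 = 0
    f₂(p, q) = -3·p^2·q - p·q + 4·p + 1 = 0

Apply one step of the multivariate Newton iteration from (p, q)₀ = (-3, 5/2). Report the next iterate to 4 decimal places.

(-2.1928, 1.1056)

At (-3, 5/2): F = (-28.7500, -71.0000).
Jacobian J = [[q^2, 2·p·q - 2], [-6·p·q - q + 4, -3·p^2 - p]].
At the point, J = [[6.2500, -17.0000], [46.5000, -24.0000]] (det J = 640.5000).
Solving J·Δ = −F gives Δ = (0.8072, -1.3944).
Then the next iterate is (p, q)₁ = (-2.1928, 1.1056).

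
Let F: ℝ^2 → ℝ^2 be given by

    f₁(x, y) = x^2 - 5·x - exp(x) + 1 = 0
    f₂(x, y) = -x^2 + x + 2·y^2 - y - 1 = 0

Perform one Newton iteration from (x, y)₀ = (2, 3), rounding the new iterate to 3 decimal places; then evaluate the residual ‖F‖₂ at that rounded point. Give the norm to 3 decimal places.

3.791

At (2, 3): F = (-12.38906, 12.000).
Jacobian J = [[2·x - exp(x) - 5, 0], [-2·x + 1, 4·y - 1]].
At the point, J = [[-8.38906, 0.000], [-3.000, 11.000]] (det J = -92.27962).
Solving J·Δ = −F gives Δ = (-1.477, -1.494).
Then the next iterate is (x, y)₁ = (0.523, 1.506).
Re-evaluating at (0.523, 1.506): F = (-3.02855, 2.27954), so ‖F‖₂ = 3.791.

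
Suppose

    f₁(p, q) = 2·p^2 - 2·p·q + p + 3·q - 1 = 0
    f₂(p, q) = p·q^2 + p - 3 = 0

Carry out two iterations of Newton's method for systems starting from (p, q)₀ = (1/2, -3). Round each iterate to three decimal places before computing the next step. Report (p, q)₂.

(0.949, -1.502)

At (1/2, -3): F = (-6.000, 2.000).
Jacobian J = [[4·p - 2·q + 1, -2·p + 3], [q^2 + 1, 2·p·q]].
At the point, J = [[9.000, 2.000], [10.000, -3.000]] (det J = -47.000).
Solving J·Δ = −F gives Δ = (0.298, 1.660).
Then the next iterate is (p, q)₁ = (0.798, -1.340).
Round to (0.798, -1.340) and repeat: F = (-0.80975, -0.76911), J = [[6.872, 1.404], [2.79560, -2.13864]].
Δ = (0.151, -0.162), so (p, q)₂ = (0.949, -1.502).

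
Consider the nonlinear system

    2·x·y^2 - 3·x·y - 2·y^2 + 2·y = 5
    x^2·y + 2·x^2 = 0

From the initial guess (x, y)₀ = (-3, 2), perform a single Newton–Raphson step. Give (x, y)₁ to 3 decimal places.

At (-3, 2): F = (-15.000, 36.000).
Jacobian J = [[2·y^2 - 3·y, 4·x·y - 3·x - 4·y + 2], [2·x·y + 4·x, x^2]].
At the point, J = [[2.000, -21.000], [-24.000, 9.000]] (det J = -486.000).
Solving J·Δ = −F gives Δ = (1.278, -0.593).
Then the next iterate is (x, y)₁ = (-1.722, 1.407).

(-1.722, 1.407)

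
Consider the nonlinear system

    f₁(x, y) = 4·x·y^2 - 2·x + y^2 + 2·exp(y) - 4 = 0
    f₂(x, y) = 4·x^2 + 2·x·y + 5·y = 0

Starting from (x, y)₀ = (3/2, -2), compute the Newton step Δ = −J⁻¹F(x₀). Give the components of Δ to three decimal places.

At (3/2, -2): F = (21.27067, -7.000).
Jacobian J = [[4·y^2 - 2, 8·x·y + 2·y + 2·exp(y)], [8·x + 2·y, 2·x + 5]].
At the point, J = [[14.000, -27.72933], [8.000, 8.000]] (det J = 333.83464).
Solving J·Δ = −F gives Δ = (0.072, 0.803).

(0.072, 0.803)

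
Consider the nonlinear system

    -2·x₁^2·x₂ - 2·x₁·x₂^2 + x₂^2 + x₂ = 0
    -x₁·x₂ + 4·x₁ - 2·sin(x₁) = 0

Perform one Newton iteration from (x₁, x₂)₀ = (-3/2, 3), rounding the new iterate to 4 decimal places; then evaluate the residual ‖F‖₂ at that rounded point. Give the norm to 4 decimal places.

4.2101

At (-3/2, 3): F = (25.5000, 0.494990).
Jacobian J = [[-4·x₁·x₂ - 2·x₂^2, -2·x₁^2 - 4·x₁·x₂ + 2·x₂ + 1], [-x₂ - 2·cos(x₁) + 4, -x₁]].
At the point, J = [[0.0000, 20.5000], [0.858526, 1.5000]] (det J = -17.599775).
Solving J·Δ = −F gives Δ = (1.5968, -1.2439).
Then the next iterate is (x₁, x₂)₁ = (0.0968, 1.7561).
Re-evaluating at (0.0968, 1.7561): F = (4.210036, 0.023912), so ‖F‖₂ = 4.2101.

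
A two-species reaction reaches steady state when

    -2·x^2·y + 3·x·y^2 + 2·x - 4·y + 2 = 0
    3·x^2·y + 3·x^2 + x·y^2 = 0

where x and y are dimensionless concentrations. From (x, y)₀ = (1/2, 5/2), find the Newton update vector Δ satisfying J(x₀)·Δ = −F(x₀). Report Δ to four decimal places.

At (1/2, 5/2): F = (1.1250, 5.7500).
Jacobian J = [[-4·x·y + 3·y^2 + 2, -2·x^2 + 6·x·y - 4], [6·x·y + 6·x + y^2, 3·x^2 + 2·x·y]].
At the point, J = [[15.7500, 3.0000], [16.7500, 3.2500]] (det J = 0.9375).
Solving J·Δ = −F gives Δ = (14.5000, -76.5000).

(14.5000, -76.5000)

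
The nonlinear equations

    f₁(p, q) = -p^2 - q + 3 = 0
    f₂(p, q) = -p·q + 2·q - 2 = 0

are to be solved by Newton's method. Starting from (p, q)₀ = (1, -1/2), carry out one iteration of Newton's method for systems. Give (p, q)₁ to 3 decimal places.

(1.000, 2.000)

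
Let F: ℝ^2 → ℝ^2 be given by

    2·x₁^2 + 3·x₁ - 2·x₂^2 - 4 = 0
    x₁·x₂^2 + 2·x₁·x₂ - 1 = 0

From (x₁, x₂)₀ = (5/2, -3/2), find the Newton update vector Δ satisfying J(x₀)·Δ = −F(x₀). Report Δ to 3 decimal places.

At (5/2, -3/2): F = (11.500, -2.875).
Jacobian J = [[4·x₁ + 3, -4·x₂], [x₂^2 + 2·x₂, 2·x₁·x₂ + 2·x₁]].
At the point, J = [[13.000, 6.000], [-0.750, -2.500]] (det J = -28.000).
Solving J·Δ = −F gives Δ = (-0.411, -1.027).

(-0.411, -1.027)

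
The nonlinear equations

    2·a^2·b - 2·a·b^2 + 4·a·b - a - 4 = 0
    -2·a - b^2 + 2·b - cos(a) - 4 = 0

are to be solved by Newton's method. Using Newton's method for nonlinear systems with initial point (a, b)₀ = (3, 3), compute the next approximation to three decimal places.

At (3, 3): F = (29.000, -12.01001).
Jacobian J = [[4·a·b - 2·b^2 + 4·b - 1, 2·a^2 - 4·a·b + 4·a], [sin(a) - 2, -2·b + 2]].
At the point, J = [[29.000, -6.000], [-1.85888, -4.000]] (det J = -127.15328).
Solving J·Δ = −F gives Δ = (-1.479, -2.315).
Then the next iterate is (a, b)₁ = (1.521, 0.685).

(1.521, 0.685)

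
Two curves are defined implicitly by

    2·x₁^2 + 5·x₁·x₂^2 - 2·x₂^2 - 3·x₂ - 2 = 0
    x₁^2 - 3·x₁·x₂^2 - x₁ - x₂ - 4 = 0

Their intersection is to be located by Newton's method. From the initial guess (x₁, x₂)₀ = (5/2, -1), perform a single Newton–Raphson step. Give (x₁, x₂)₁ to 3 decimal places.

(1.756, -0.465)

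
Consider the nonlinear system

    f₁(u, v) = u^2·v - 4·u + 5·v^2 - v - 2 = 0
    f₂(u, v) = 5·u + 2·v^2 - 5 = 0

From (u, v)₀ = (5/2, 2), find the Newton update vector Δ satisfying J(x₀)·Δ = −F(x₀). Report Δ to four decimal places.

(-3.1102, 0.0064)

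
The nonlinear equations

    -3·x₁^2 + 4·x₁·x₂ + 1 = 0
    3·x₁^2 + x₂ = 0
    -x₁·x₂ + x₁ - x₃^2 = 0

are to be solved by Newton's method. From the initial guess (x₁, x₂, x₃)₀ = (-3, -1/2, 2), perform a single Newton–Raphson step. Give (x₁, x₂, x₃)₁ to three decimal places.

(-1.510, -0.180, 0.674)

At (-3, -1/2, 2): F = (-20.000, 26.500, -8.500).
Jacobian J = [[-6·x₁ + 4·x₂, 4·x₁, 0], [6·x₁, 1, 0], [-x₂ + 1, -x₁, -2·x₃]].
At the point, J = [[16.000, -12.000, 0.000], [-18.000, 1.000, 0.000], [1.500, 3.000, -4.000]] (det J = 800.000).
Solving J·Δ = −F gives Δ = (1.490, 0.320, -1.326).
Then the next iterate is (x₁, x₂, x₃)₁ = (-1.510, -0.180, 0.674).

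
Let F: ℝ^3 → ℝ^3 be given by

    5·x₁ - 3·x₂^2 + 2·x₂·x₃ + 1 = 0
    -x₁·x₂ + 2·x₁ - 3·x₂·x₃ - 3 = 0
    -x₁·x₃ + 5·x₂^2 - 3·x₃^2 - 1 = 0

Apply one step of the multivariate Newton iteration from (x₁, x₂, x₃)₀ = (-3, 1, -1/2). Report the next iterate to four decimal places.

(0.6374, 0.9030, -0.9331)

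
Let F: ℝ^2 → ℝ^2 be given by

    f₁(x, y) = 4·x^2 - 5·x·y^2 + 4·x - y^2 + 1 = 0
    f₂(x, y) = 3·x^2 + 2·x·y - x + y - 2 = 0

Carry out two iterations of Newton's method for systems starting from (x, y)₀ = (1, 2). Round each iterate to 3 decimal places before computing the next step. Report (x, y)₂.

(0.375, 1.182)

At (1, 2): F = (-15.000, 6.000).
Jacobian J = [[8·x - 5·y^2 + 4, -10·x·y - 2·y], [6·x + 2·y - 1, 2·x + 1]].
At the point, J = [[-8.000, -24.000], [9.000, 3.000]] (det J = 192.000).
Solving J·Δ = −F gives Δ = (-0.516, -0.453).
Then the next iterate is (x, y)₁ = (0.484, 1.547).
Round to (0.484, 1.547) and repeat: F = (-4.31175, 1.26326), J = [[-4.09404, -10.58148], [4.998, 1.968]].
Δ = (-0.109, -0.365), so (x, y)₂ = (0.375, 1.182).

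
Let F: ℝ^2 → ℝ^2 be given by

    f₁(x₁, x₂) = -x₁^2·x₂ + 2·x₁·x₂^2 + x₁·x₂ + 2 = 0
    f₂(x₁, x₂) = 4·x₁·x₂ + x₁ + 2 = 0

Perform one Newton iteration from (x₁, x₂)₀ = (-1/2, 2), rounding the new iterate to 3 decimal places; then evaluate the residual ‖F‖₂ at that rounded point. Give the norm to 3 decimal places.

0.351

At (-1/2, 2): F = (-3.500, -2.500).
Jacobian J = [[-2·x₁·x₂ + 2·x₂^2 + x₂, -x₁^2 + 4·x₁·x₂ + x₁], [4·x₂ + 1, 4·x₁]].
At the point, J = [[12.000, -4.750], [9.000, -2.000]] (det J = 18.750).
Solving J·Δ = −F gives Δ = (0.260, -0.080).
Then the next iterate is (x₁, x₂)₁ = (-0.240, 1.920).
Re-evaluating at (-0.240, 1.920): F = (-0.34086, -0.08320), so ‖F‖₂ = 0.351.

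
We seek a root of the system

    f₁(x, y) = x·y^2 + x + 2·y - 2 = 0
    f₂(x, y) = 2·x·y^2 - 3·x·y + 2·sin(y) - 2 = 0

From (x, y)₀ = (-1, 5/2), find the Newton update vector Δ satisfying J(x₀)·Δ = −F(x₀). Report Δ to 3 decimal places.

(0.404, -0.440)

At (-1, 5/2): F = (-4.250, -5.80306).
Jacobian J = [[y^2 + 1, 2·x·y + 2], [2·y^2 - 3·y, 4·x·y - 3·x + 2·cos(y)]].
At the point, J = [[7.250, -3.000], [5.000, -8.60229]] (det J = -47.36658).
Solving J·Δ = −F gives Δ = (0.404, -0.440).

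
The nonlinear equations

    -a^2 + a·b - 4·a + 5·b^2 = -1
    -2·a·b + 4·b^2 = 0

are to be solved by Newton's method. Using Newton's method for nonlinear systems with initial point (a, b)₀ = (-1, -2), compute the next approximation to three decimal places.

(-0.200, -0.914)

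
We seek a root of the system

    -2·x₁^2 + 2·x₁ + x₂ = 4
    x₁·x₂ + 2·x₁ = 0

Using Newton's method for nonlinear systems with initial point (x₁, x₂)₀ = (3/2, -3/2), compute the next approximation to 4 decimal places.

At (3/2, -3/2): F = (-7.0000, 0.7500).
Jacobian J = [[-4·x₁ + 2, 1], [x₂ + 2, x₁]].
At the point, J = [[-4.0000, 1.0000], [0.5000, 1.5000]] (det J = -6.5000).
Solving J·Δ = −F gives Δ = (-1.7308, 0.0769).
Then the next iterate is (x₁, x₂)₁ = (-0.2308, -1.4231).

(-0.2308, -1.4231)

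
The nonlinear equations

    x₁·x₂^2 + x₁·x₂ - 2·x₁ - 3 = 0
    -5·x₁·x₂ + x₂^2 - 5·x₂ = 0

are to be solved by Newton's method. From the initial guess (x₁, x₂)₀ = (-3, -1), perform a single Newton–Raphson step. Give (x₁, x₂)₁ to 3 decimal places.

(-1.355, -0.903)

At (-3, -1): F = (3.000, -9.000).
Jacobian J = [[x₂^2 + x₂ - 2, 2·x₁·x₂ + x₁], [-5·x₂, -5·x₁ + 2·x₂ - 5]].
At the point, J = [[-2.000, 3.000], [5.000, 8.000]] (det J = -31.000).
Solving J·Δ = −F gives Δ = (1.645, 0.097).
Then the next iterate is (x₁, x₂)₁ = (-1.355, -0.903).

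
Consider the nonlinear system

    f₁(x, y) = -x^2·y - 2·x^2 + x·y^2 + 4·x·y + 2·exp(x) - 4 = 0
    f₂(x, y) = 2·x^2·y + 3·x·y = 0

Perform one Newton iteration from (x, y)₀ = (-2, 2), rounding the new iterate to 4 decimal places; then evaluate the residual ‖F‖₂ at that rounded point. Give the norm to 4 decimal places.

9.0934

At (-2, 2): F = (-43.729329, 4.0000).
Jacobian J = [[-2·x·y - 4·x + y^2 + 4·y + 2·exp(x), -x^2 + 2·x·y + 4·x], [4·x·y + 3·y, 2·x^2 + 3·x]].
At the point, J = [[28.270671, -20.0000], [-10.0000, 2.0000]] (det J = -143.458659).
Solving J·Δ = −F gives Δ = (-0.0520, -2.2600).
Then the next iterate is (x, y)₁ = (-2.0520, -0.2600).
Re-evaluating at (-2.0520, -0.2600): F = (-9.074305, -0.589006), so ‖F‖₂ = 9.0934.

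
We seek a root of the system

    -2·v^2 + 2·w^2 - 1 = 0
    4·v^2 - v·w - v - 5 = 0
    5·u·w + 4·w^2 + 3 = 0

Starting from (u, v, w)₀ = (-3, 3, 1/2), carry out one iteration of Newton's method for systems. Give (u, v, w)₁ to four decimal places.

(46.4333, 3.2778, 11.4167)

At (-3, 3, 1/2): F = (-18.5000, 26.5000, -3.5000).
Jacobian J = [[0, -4·v, 4·w], [0, 8·v - w - 1, -v], [5·w, 0, 5·u + 8·w]].
At the point, J = [[0.0000, -12.0000, 2.0000], [0.0000, 22.5000, -3.0000], [2.5000, 0.0000, -11.0000]] (det J = -22.5000).
Solving J·Δ = −F gives Δ = (49.4333, 0.2778, 10.9167).
Then the next iterate is (u, v, w)₁ = (46.4333, 3.2778, 11.4167).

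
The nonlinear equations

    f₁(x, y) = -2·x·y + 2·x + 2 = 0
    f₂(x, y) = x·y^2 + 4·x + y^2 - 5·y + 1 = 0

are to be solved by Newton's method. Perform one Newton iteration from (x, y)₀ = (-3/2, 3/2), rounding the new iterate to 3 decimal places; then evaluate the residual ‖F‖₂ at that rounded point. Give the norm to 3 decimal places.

At (-3/2, 3/2): F = (3.500, -13.625).
Jacobian J = [[-2·y + 2, -2·x], [y^2 + 4, 2·x·y + 2·y - 5]].
At the point, J = [[-1.000, 3.000], [6.250, -6.500]] (det J = -12.250).
Solving J·Δ = −F gives Δ = (1.480, -0.673).
Then the next iterate is (x, y)₁ = (-0.020, 0.827).
Re-evaluating at (-0.020, 0.827): F = (1.99308, -2.54475), so ‖F‖₂ = 3.232.

3.232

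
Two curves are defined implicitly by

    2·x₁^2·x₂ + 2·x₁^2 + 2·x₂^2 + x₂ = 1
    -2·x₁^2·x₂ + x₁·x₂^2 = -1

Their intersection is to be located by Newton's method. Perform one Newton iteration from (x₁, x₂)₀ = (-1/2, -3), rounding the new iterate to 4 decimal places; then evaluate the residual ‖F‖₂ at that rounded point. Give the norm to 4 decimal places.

3.1081

At (-1/2, -3): F = (13.0000, -2.0000).
Jacobian J = [[4·x₁·x₂ + 4·x₁, 2·x₁^2 + 4·x₂ + 1], [-4·x₁·x₂ + x₂^2, -2·x₁^2 + 2·x₁·x₂]].
At the point, J = [[4.0000, -10.5000], [3.0000, 2.5000]] (det J = 41.5000).
Solving J·Δ = −F gives Δ = (-0.2771, 1.1325).
Then the next iterate is (x₁, x₂)₁ = (-0.7771, -1.8675).
Re-evaluating at (-0.7771, -1.8675): F = (3.059873, 0.545328), so ‖F‖₂ = 3.1081.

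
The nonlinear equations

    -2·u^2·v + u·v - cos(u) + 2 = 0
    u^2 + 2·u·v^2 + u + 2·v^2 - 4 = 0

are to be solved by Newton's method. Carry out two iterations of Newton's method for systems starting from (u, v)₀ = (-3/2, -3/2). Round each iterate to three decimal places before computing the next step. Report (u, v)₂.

(-3.219, -0.077)

At (-3/2, -3/2): F = (10.92926, -5.500).
Jacobian J = [[-4·u·v + v + sin(u), -2·u^2 + u], [2·u + 2·v^2 + 1, 4·u·v + 4·v]].
At the point, J = [[-11.49749, -6.000], [2.500, 3.000]] (det J = -19.49248).
Solving J·Δ = −F gives Δ = (-0.011, 1.842).
Then the next iterate is (u, v)₁ = (-1.511, 0.342).
Round to (-1.511, 0.342) and repeat: F = (-0.13818, -3.34742), J = [[1.41084, -6.07724], [-1.78807, -0.69905]].
Δ = (-1.708, -0.419), so (u, v)₂ = (-3.219, -0.077).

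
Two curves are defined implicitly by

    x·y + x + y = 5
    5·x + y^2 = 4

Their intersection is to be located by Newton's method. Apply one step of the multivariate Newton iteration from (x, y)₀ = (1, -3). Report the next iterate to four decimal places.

At (1, -3): F = (-10.0000, 10.0000).
Jacobian J = [[y + 1, x + 1], [5, 2·y]].
At the point, J = [[-2.0000, 2.0000], [5.0000, -6.0000]] (det J = 2.0000).
Solving J·Δ = −F gives Δ = (-20.0000, -15.0000).
Then the next iterate is (x, y)₁ = (-19.0000, -18.0000).

(-19.0000, -18.0000)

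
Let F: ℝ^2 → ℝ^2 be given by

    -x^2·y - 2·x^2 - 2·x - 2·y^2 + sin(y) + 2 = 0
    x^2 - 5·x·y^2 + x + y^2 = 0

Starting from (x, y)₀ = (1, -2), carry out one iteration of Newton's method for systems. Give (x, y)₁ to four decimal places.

(1.6303, -0.4553)

At (1, -2): F = (-8.909297, -14.0000).
Jacobian J = [[-2·x·y - 4·x - 2, -x^2 - 4·y + cos(y)], [2·x - 5·y^2 + 1, -10·x·y + 2·y]].
At the point, J = [[-2.0000, 6.583853], [-17.0000, 16.0000]] (det J = 79.925504).
Solving J·Δ = −F gives Δ = (0.6303, 1.5447).
Then the next iterate is (x, y)₁ = (1.6303, -0.4553).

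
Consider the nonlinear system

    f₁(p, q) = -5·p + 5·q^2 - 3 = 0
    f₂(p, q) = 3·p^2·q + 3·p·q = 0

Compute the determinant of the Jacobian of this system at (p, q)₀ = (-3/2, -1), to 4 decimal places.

J = [[-5, 10·q], [6·p·q + 3·q, 3·p^2 + 3·p]].
At the point, J = [[-5.0000, -10.0000], [6.0000, 2.2500]].
det J = 48.7500.

48.7500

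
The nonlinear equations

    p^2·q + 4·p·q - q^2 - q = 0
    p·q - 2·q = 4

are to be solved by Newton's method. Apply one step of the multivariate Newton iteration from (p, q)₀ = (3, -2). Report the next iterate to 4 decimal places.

At (3, -2): F = (-44.0000, -6.0000).
Jacobian J = [[2·p·q + 4·q, p^2 + 4·p - 2·q - 1], [q, p - 2]].
At the point, J = [[-20.0000, 24.0000], [-2.0000, 1.0000]] (det J = 28.0000).
Solving J·Δ = −F gives Δ = (-3.5714, -1.1429).
Then the next iterate is (p, q)₁ = (-0.5714, -3.1429).

(-0.5714, -3.1429)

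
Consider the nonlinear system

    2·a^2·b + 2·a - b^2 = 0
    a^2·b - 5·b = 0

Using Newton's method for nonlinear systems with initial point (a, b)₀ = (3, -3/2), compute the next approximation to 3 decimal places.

At (3, -3/2): F = (-23.250, -6.000).
Jacobian J = [[4·a·b + 2, 2·a^2 - 2·b], [2·a·b, a^2 - 5]].
At the point, J = [[-16.000, 21.000], [-9.000, 4.000]] (det J = 125.000).
Solving J·Δ = −F gives Δ = (-0.264, 0.906).
Then the next iterate is (a, b)₁ = (2.736, -0.594).

(2.736, -0.594)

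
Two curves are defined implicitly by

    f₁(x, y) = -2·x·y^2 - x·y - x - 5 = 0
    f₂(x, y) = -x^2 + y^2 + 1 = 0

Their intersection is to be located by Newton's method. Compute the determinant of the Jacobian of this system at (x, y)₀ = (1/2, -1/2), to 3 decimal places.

1.500

J = [[-2·y^2 - y - 1, -4·x·y - x], [-2·x, 2·y]].
At the point, J = [[-1.000, 0.500], [-1.000, -1.000]].
det J = 1.500.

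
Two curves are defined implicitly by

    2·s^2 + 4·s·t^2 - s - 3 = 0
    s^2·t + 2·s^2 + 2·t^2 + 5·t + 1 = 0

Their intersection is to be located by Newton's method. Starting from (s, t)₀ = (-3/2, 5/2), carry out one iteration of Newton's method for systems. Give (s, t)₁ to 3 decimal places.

At (-3/2, 5/2): F = (-34.500, 36.125).
Jacobian J = [[4·s + 4·t^2 - 1, 8·s·t], [2·s·t + 4·s, s^2 + 4·t + 5]].
At the point, J = [[18.000, -30.000], [-13.500, 17.250]] (det J = -94.500).
Solving J·Δ = −F gives Δ = (5.171, 1.952).
Then the next iterate is (s, t)₁ = (3.671, 4.452).

(3.671, 4.452)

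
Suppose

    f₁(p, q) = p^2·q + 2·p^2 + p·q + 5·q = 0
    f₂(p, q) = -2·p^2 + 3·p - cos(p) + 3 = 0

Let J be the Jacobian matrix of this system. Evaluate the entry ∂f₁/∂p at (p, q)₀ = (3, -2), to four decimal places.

-2.0000

∂f₁/∂p = 2·p·q + 4·p + q.
At (3, -2) this is -2.0000.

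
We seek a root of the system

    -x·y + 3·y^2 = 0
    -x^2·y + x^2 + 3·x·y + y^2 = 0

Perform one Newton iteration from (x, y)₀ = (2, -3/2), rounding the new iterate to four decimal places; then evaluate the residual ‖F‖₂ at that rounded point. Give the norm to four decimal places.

2.7749

At (2, -3/2): F = (9.7500, 3.2500).
Jacobian J = [[-y, -x + 6·y], [-2·x·y + 2·x + 3·y, -x^2 + 3·x + 2·y]].
At the point, J = [[1.5000, -11.0000], [5.5000, -1.0000]] (det J = 59.0000).
Solving J·Δ = −F gives Δ = (-0.4407, 0.8263).
Then the next iterate is (x, y)₁ = (1.5593, -0.6737).
Re-evaluating at (1.5593, -0.6737): F = (2.412115, 1.371832), so ‖F‖₂ = 2.7749.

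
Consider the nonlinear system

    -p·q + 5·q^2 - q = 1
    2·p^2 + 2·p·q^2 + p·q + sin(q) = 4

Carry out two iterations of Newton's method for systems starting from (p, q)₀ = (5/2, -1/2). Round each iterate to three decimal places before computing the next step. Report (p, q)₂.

At (5/2, -1/2): F = (2.000, 8.02057).
Jacobian J = [[-q, -p + 10·q - 1], [4·p + 2·q^2 + q, 4·p·q + p + cos(q)]].
At the point, J = [[0.500, -8.500], [10.000, -1.62242]] (det J = 84.18879).
Solving J·Δ = −F gives Δ = (-0.771, 0.190).
Then the next iterate is (p, q)₁ = (1.729, -0.310).
Round to (1.729, -0.310) and repeat: F = (0.32649, 1.47015), J = [[0.310, -5.829], [6.79820, 0.53737]].
Δ = (-0.220, 0.044), so (p, q)₂ = (1.509, -0.266).

(1.509, -0.266)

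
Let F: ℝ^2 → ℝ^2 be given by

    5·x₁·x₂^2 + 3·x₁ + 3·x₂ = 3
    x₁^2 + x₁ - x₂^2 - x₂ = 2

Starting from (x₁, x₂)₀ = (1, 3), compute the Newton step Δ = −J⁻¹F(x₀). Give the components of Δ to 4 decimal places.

At (1, 3): F = (54.0000, -12.0000).
Jacobian J = [[5·x₂^2 + 3, 10·x₁·x₂ + 3], [2·x₁ + 1, -2·x₂ - 1]].
At the point, J = [[48.0000, 33.0000], [3.0000, -7.0000]] (det J = -435.0000).
Solving J·Δ = −F gives Δ = (0.0414, -1.6966).

(0.0414, -1.6966)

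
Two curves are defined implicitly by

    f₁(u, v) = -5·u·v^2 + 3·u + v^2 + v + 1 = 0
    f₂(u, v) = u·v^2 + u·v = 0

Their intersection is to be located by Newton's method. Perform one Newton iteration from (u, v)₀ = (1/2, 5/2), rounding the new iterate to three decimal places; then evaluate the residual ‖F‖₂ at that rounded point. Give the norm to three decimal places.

2.265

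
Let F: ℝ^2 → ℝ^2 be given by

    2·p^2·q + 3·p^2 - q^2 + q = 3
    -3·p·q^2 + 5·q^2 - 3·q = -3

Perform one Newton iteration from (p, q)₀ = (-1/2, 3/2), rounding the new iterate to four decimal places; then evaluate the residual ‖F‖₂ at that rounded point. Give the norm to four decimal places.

4.0372

At (-1/2, 3/2): F = (-2.2500, 13.1250).
Jacobian J = [[4·p·q + 6·p, 2·p^2 - 2·q + 1], [-3·q^2, -6·p·q + 10·q - 3]].
At the point, J = [[-6.0000, -1.5000], [-6.7500, 16.5000]] (det J = -109.1250).
Solving J·Δ = −F gives Δ = (-0.1598, -0.8608).
Then the next iterate is (p, q)₁ = (-0.6598, 0.6392).
Re-evaluating at (-0.6598, 0.6392): F = (-0.906835, 3.934020), so ‖F‖₂ = 4.0372.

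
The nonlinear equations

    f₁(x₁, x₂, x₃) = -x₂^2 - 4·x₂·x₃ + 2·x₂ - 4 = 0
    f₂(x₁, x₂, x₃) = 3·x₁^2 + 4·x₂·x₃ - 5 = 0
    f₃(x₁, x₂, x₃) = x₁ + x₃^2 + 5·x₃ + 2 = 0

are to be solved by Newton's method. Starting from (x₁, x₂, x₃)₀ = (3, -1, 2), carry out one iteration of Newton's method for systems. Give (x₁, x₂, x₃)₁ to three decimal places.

(2.570, -2.813, -0.063)

At (3, -1, 2): F = (1.000, 14.000, 19.000).
Jacobian J = [[0, -2·x₂ - 4·x₃ + 2, -4·x₂], [6·x₁, 4·x₃, 4·x₂], [1, 0, 2·x₃ + 5]].
At the point, J = [[0.000, -4.000, 4.000], [18.000, 8.000, -4.000], [1.000, 0.000, 9.000]] (det J = 632.000).
Solving J·Δ = −F gives Δ = (-0.430, -1.813, -2.063).
Then the next iterate is (x₁, x₂, x₃)₁ = (2.570, -2.813, -0.063).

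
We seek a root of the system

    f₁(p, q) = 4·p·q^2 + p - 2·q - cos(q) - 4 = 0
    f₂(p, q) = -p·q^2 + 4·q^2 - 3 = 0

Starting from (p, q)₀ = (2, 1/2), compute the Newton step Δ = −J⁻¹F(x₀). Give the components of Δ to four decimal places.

(-2.2142, 0.9732)

At (2, 1/2): F = (-1.877583, -2.5000).
Jacobian J = [[4·q^2 + 1, 8·p·q + sin(q) - 2], [-q^2, -2·p·q + 8·q]].
At the point, J = [[2.0000, 6.479426], [-0.2500, 2.0000]] (det J = 5.619856).
Solving J·Δ = −F gives Δ = (-2.2142, 0.9732).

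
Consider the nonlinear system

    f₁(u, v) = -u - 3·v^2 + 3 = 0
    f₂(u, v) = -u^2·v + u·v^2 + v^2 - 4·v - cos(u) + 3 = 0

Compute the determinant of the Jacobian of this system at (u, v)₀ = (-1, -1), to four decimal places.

J = [[-1, -6·v], [-2·u·v + v^2 + sin(u), -u^2 + 2·u·v + 2·v - 4]].
At the point, J = [[-1.0000, 6.0000], [-1.841471, -5.0000]].
det J = 16.0488.

16.0488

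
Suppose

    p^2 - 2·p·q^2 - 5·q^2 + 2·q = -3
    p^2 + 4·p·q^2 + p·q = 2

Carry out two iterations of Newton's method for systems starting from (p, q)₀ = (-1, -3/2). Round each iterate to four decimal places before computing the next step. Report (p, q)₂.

At (-1, -3/2): F = (-5.7500, -8.5000).
Jacobian J = [[2·p - 2·q^2, -4·p·q - 10·q + 2], [2·p + 4·q^2 + q, 8·p·q + p]].
At the point, J = [[-6.5000, 11.0000], [5.5000, 11.0000]] (det J = -132.0000).
Solving J·Δ = −F gives Δ = (0.2292, 0.6581).
Then the next iterate is (p, q)₁ = (-0.7708, -0.8419).
Round to (-0.7708, -0.8419) and repeat: F = (-0.540966, -2.942289), J = [[-2.959191, 7.823254], [0.451682, 4.420692]].
Δ = (1.2414, 0.5387), so (p, q)₂ = (0.4706, -0.3032).

(0.4706, -0.3032)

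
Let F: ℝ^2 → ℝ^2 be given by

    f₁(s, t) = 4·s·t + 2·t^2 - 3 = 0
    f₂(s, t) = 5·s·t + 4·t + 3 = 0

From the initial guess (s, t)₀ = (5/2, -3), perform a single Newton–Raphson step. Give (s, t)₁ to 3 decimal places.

(1.007, -1.539)

At (5/2, -3): F = (-15.000, -46.500).
Jacobian J = [[4·t, 4·s + 4·t], [5·t, 5·s + 4]].
At the point, J = [[-12.000, -2.000], [-15.000, 16.500]] (det J = -228.000).
Solving J·Δ = −F gives Δ = (-1.493, 1.461).
Then the next iterate is (s, t)₁ = (1.007, -1.539).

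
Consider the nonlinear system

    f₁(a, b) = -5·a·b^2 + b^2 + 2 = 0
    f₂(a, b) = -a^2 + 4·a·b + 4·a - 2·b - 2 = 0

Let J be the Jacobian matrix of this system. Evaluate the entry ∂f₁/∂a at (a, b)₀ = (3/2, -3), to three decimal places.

∂f₁/∂a = -5·b^2.
At (3/2, -3) this is -45.000.

-45.000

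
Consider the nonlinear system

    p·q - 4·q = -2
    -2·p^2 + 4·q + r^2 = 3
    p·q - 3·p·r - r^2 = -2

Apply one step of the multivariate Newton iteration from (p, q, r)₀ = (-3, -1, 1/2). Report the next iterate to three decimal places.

At (-3, -1, 1/2): F = (9.000, -24.750, 9.250).
Jacobian J = [[q, p - 4, 0], [-4·p, 4, 2·r], [q - 3·r, p, -3·p - 2·r]].
At the point, J = [[-1.000, -7.000, 0.000], [12.000, 4.000, 1.000], [-2.500, -3.000, 8.000]] (det J = 654.500).
Solving J·Δ = −F gives Δ = (1.735, 1.038, -0.225).
Then the next iterate is (p, q, r)₁ = (-1.265, 0.038, 0.275).

(-1.265, 0.038, 0.275)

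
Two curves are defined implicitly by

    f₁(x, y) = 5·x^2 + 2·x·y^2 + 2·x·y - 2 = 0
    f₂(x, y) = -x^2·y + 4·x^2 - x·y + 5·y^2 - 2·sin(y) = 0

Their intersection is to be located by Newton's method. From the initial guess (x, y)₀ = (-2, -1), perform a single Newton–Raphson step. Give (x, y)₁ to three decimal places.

(-1.010, -0.551)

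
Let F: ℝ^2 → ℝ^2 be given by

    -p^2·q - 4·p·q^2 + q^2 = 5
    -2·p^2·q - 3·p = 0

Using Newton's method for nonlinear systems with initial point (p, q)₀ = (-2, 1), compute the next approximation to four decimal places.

(-1.6000, 1.0000)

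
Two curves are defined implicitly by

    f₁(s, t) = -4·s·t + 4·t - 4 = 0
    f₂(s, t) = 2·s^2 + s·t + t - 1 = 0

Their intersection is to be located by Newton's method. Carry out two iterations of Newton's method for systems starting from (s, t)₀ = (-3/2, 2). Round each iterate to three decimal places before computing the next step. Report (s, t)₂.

At (-3/2, 2): F = (16.000, 2.500).
Jacobian J = [[-4·t, -4·s + 4], [4·s + t, s + 1]].
At the point, J = [[-8.000, 10.000], [-4.000, -0.500]] (det J = 44.000).
Solving J·Δ = −F gives Δ = (0.750, -1.000).
Then the next iterate is (s, t)₁ = (-0.750, 1.000).
Round to (-0.750, 1.000) and repeat: F = (3.000, 0.375), J = [[-4.000, 7.000], [-2.000, 0.250]].
Δ = (0.144, -0.346), so (s, t)₂ = (-0.606, 0.654).

(-0.606, 0.654)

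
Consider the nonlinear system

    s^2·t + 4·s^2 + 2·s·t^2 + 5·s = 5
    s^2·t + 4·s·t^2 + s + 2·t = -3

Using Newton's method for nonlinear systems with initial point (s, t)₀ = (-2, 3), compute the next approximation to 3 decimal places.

At (-2, 3): F = (-23.000, -53.000).
Jacobian J = [[2·s·t + 8·s + 2·t^2 + 5, s^2 + 4·s·t], [2·s·t + 4·t^2 + 1, s^2 + 8·s·t + 2]].
At the point, J = [[-5.000, -20.000], [25.000, -42.000]] (det J = 710.000).
Solving J·Δ = −F gives Δ = (0.132, -1.183).
Then the next iterate is (s, t)₁ = (-1.868, 1.817).

(-1.868, 1.817)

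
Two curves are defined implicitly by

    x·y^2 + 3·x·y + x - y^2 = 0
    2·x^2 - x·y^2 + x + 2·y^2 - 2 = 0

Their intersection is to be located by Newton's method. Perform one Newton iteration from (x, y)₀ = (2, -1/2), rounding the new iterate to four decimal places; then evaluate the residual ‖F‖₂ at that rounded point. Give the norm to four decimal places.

At (2, -1/2): F = (-0.7500, 8.0000).
Jacobian J = [[y^2 + 3·y + 1, 2·x·y + 3·x - 2·y], [4·x - y^2 + 1, -2·x·y + 4·y]].
At the point, J = [[-0.2500, 5.0000], [8.7500, 0.0000]] (det J = -43.7500).
Solving J·Δ = −F gives Δ = (-0.9143, 0.1043).
Then the next iterate is (x, y)₁ = (1.0857, -0.3957).
Re-evaluating at (1.0857, -0.3957): F = (-0.189716, 1.586349), so ‖F‖₂ = 1.5977.

1.5977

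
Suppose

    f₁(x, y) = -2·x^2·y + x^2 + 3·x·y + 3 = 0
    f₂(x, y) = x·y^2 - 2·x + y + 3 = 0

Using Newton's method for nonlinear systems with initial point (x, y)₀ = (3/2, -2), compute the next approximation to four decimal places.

(0.9167, -1.4333)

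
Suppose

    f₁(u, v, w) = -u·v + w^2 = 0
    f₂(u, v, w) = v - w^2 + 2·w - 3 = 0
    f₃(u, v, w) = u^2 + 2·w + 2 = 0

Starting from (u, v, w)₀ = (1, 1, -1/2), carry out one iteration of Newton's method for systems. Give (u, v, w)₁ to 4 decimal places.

(-1.0000, 1.2500, 0.5000)

At (1, 1, -1/2): F = (-0.7500, -3.2500, 2.0000).
Jacobian J = [[-v, -u, 2·w], [0, 1, -2·w + 2], [2·u, 0, 2]].
At the point, J = [[-1.0000, -1.0000, -1.0000], [0.0000, 1.0000, 3.0000], [2.0000, 0.0000, 2.0000]] (det J = -6.0000).
Solving J·Δ = −F gives Δ = (-2.0000, 0.2500, 1.0000).
Then the next iterate is (u, v, w)₁ = (-1.0000, 1.2500, 0.5000).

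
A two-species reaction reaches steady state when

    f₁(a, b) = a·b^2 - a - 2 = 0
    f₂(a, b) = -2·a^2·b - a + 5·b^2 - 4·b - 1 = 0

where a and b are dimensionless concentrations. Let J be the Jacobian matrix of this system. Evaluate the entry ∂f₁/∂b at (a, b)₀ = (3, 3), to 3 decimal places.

18.000

∂f₁/∂b = 2·a·b.
At (3, 3) this is 18.000.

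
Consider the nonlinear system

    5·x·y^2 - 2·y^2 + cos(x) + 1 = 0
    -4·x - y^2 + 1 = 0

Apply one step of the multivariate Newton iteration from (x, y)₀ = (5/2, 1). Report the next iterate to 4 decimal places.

(-0.0081, 1.0162)

At (5/2, 1): F = (10.698856, -10.0000).
Jacobian J = [[5·y^2 - sin(x), 10·x·y - 4·y], [-4, -2·y]].
At the point, J = [[4.401528, 21.0000], [-4.0000, -2.0000]] (det J = 75.196944).
Solving J·Δ = −F gives Δ = (-2.5081, 0.0162).
Then the next iterate is (x, y)₁ = (-0.0081, 1.0162).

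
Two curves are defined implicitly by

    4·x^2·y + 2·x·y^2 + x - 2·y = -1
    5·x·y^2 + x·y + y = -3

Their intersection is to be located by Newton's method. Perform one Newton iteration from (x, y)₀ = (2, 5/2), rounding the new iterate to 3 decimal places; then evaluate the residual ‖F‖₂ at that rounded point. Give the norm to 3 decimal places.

At (2, 5/2): F = (63.000, 73.000).
Jacobian J = [[8·x·y + 2·y^2 + 1, 4·x^2 + 4·x·y - 2], [5·y^2 + y, 10·x·y + x + 1]].
At the point, J = [[53.500, 34.000], [33.750, 53.000]] (det J = 1688.000).
Solving J·Δ = −F gives Δ = (-0.508, -1.054).
Then the next iterate is (x, y)₁ = (1.492, 1.446).
Re-evaluating at (1.492, 1.446): F = (18.71485, 22.20167), so ‖F‖₂ = 29.037.

29.037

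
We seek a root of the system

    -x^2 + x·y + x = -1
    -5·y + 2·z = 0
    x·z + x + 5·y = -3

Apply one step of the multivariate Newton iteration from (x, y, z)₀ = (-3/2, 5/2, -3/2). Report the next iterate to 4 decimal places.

(-1.3390, -1.1356, -2.8390)

At (-3/2, 5/2, -3/2): F = (-6.5000, -15.5000, 16.2500).
Jacobian J = [[-2·x + y + 1, x, 0], [0, -5, 2], [z + 1, 5, x]].
At the point, J = [[6.5000, -1.5000, 0.0000], [0.0000, -5.0000, 2.0000], [-0.5000, 5.0000, -1.5000]] (det J = -14.7500).
Solving J·Δ = −F gives Δ = (0.1610, -3.6356, -1.3390).
Then the next iterate is (x, y, z)₁ = (-1.3390, -1.1356, -2.8390).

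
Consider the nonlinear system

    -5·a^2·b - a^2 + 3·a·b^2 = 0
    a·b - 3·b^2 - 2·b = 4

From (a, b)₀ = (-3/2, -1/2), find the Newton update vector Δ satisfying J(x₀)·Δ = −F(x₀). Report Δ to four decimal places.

(-14.2500, 8.2500)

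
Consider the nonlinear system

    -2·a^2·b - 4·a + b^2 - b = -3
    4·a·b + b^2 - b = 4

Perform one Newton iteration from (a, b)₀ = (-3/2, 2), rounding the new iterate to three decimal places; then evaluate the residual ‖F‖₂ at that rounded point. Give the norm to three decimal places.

404.242

At (-3/2, 2): F = (2.000, -14.000).
Jacobian J = [[-4·a·b - 4, -2·a^2 + 2·b - 1], [4·b, 4·a + 2·b - 1]].
At the point, J = [[8.000, -1.500], [8.000, -3.000]] (det J = -12.000).
Solving J·Δ = −F gives Δ = (-2.250, -10.667).
Then the next iterate is (a, b)₁ = (-3.750, -8.667).
Re-evaluating at (-3.750, -8.667): F = (345.54326, 209.78889), so ‖F‖₂ = 404.242.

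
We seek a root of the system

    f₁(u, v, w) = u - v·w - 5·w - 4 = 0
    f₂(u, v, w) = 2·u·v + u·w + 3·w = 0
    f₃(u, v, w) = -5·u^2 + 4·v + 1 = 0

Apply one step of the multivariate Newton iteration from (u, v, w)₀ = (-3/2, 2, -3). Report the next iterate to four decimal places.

(-0.6541, -0.6097, -1.7833)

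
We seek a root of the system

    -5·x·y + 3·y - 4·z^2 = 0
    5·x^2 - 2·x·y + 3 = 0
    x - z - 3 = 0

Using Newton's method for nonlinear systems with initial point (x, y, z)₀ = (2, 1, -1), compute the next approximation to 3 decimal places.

(0.447, -1.237, -2.553)

At (2, 1, -1): F = (-11.000, 19.000, 0.000).
Jacobian J = [[-5·y, -5·x + 3, -8·z], [10·x - 2·y, -2·x, 0], [1, 0, -1]].
At the point, J = [[-5.000, -7.000, 8.000], [18.000, -4.000, 0.000], [1.000, 0.000, -1.000]] (det J = -114.000).
Solving J·Δ = −F gives Δ = (-1.553, -2.237, -1.553).
Then the next iterate is (x, y, z)₁ = (0.447, -1.237, -2.553).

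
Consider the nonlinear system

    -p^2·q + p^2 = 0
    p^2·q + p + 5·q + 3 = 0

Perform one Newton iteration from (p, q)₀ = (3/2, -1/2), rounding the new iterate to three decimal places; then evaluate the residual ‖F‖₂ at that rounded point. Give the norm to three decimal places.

0.734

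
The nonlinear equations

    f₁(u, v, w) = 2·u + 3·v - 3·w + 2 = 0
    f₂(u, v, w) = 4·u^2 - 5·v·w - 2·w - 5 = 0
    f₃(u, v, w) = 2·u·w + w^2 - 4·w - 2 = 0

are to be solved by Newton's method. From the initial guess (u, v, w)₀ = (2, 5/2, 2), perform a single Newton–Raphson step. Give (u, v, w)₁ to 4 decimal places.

At (2, 5/2, 2): F = (7.5000, -18.0000, 2.0000).
Jacobian J = [[2, 3, -3], [8·u, -5·w, -5·v - 2], [2·w, 0, 2·u + 2·w - 4]].
At the point, J = [[2.0000, 3.0000, -3.0000], [16.0000, -10.0000, -14.5000], [4.0000, 0.0000, 4.0000]] (det J = -566.0000).
Solving J·Δ = −F gives Δ = (-0.4081, -2.3198, -0.0919).
Then the next iterate is (u, v, w)₁ = (1.5919, 0.1802, 1.9081).

(1.5919, 0.1802, 1.9081)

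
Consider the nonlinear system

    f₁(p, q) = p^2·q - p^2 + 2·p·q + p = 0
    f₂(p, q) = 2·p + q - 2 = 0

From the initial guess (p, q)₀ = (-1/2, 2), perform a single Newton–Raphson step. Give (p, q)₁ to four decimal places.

(0.0455, 1.9091)

At (-1/2, 2): F = (-2.2500, -1.0000).
Jacobian J = [[2·p·q - 2·p + 2·q + 1, p^2 + 2·p], [2, 1]].
At the point, J = [[4.0000, -0.7500], [2.0000, 1.0000]] (det J = 5.5000).
Solving J·Δ = −F gives Δ = (0.5455, -0.0909).
Then the next iterate is (p, q)₁ = (0.0455, 1.9091).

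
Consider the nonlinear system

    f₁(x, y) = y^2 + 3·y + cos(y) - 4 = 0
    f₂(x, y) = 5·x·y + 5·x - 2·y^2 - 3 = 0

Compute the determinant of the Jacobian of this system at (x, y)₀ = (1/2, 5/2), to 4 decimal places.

-129.5267

J = [[0, 2·y - sin(y) + 3], [5·y + 5, 5·x - 4·y]].
At the point, J = [[0.0000, 7.401528], [17.5000, -7.5000]].
det J = -129.5267.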